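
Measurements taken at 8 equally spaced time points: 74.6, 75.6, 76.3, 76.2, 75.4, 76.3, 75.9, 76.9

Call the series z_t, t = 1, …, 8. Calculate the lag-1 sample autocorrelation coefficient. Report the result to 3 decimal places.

Mean z̄ = (74.6 + 75.6 + 76.3 + 76.2 + 75.4 + 76.3 + 75.9 + 76.9)/8 = 75.9000
Numerator Σ_{t=1}^{7}(z_t−z̄)(z_{t+1}−z̄) = 0.0400
Denominator Σ(z_t−z̄)² = 3.4400
r_1 = 0.0400 / 3.4400 = 0.012

0.012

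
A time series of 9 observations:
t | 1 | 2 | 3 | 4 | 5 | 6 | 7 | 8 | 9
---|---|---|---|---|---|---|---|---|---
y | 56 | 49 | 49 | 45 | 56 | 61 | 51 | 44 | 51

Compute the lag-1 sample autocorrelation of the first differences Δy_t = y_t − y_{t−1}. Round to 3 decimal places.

First differences Δy: -7, 0, -4, 11, 5, -10, -7, 7
Mean of differences = -0.6250
Numerator Σ(Δy_t−Δȳ)(Δy_{t+1}−Δȳ) = -21.5156
Denominator Σ(Δy_t−Δȳ)² = 405.8750
r_1(Δy) = -21.5156 / 405.8750 = -0.053

-0.053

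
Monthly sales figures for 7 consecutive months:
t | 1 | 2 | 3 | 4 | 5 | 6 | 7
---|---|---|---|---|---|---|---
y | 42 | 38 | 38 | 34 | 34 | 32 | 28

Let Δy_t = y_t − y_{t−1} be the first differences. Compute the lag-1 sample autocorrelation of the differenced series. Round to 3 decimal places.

First differences Δy: -4, 0, -4, 0, -2, -4
Mean of differences = -2.3333
Numerator Σ(Δy_t−Δȳ)(Δy_{t+1}−Δȳ) = -11.4444
Denominator Σ(Δy_t−Δȳ)² = 19.3333
r_1(Δy) = -11.4444 / 19.3333 = -0.592

-0.592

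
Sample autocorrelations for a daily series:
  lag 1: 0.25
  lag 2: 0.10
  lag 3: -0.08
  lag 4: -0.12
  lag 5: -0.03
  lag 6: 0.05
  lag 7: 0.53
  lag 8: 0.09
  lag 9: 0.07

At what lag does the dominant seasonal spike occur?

The largest autocorrelation is r_7 = 0.53; the remaining lags stay at or below 0.25. The elevated value at lag 1 (0.25), dropping to 0.10 at lag 2, reflects decaying short-term dependence rather than seasonality.
The dominant spike at lag 7 indicates a seasonal period of 7.

7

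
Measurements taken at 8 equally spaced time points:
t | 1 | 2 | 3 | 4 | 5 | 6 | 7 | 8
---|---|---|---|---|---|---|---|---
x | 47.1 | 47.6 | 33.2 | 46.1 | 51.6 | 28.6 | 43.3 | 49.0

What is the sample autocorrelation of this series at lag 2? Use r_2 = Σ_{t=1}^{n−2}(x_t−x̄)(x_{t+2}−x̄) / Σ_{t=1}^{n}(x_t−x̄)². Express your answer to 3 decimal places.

-0.510

Mean x̄ = (47.1 + 47.6 + 33.2 + 46.1 + 51.6 + 28.6 + 43.3 + 49.0)/8 = 43.3125
Numerator Σ_{t=1}^{6}(x_t−x̄)(x_{t+2}−x̄) = -234.9491
Denominator Σ(x_t−x̄)² = 460.2488
r_2 = -234.9491 / 460.2488 = -0.510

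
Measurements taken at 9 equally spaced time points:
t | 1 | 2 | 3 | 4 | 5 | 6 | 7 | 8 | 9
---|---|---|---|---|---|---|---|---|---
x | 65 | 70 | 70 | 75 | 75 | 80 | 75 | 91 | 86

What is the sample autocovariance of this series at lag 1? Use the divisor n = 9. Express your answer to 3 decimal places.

26.062

Mean x̄ = (65 + 70 + 70 + 75 + 75 + 80 + 75 + 91 + 86)/9 = 76.3333
Σ_{t=1}^{8}(x_t−x̄)(x_{t+1}−x̄) = 234.5556
γ_1 = 234.5556 / 9 = 26.062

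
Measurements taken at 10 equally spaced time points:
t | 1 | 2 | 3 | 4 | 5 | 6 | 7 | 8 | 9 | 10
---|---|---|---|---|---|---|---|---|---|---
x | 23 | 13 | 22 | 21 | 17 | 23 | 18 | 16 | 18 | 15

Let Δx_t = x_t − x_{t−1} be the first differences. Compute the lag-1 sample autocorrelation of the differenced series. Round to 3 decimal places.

First differences Δx: -10, 9, -1, -4, 6, -5, -2, 2, -3
Mean of differences = -0.8889
Numerator Σ(Δx_t−Δx̄)(Δx_{t+1}−Δx̄) = -145.3457
Denominator Σ(Δx_t−Δx̄)² = 268.8889
r_1(Δx) = -145.3457 / 268.8889 = -0.541

-0.541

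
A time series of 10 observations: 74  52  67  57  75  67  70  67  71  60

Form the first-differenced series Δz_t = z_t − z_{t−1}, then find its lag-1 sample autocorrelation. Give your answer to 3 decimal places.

-0.651

First differences Δz: -22, 15, -10, 18, -8, 3, -3, 4, -11
Mean of differences = -1.5556
Numerator Σ(Δz_t−Δz̄)(Δz_{t+1}−Δz̄) = -865.8642
Denominator Σ(Δz_t−Δz̄)² = 1330.2222
r_1(Δz) = -865.8642 / 1330.2222 = -0.651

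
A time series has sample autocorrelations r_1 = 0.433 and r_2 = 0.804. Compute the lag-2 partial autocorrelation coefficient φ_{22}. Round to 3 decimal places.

φ_{22} = (r_2 − r_1²) / (1 − r_1²)
r_1² = (0.433)² = 0.187489
Numerator = 0.804 − 0.1875 = 0.6165; denominator = 1 − 0.1875 = 0.8125
φ_{22} = 0.6165 / 0.8125 = 0.759

0.759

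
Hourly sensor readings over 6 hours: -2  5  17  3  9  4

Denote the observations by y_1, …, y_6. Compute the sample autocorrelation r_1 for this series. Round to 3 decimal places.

-0.245

Mean ȳ = (-2 + 5 + 17 + 3 + 9 + 4)/6 = 6.0000
Deviations from mean: -8.0000, -1.0000, 11.0000, -3.0000, 3.0000, -2.0000
Numerator Σ_{t=1}^{5}(y_t−ȳ)(y_{t+1}−ȳ) = -51.0000
Denominator Σ(y_t−ȳ)² = 208.0000
r_1 = -51.0000 / 208.0000 = -0.245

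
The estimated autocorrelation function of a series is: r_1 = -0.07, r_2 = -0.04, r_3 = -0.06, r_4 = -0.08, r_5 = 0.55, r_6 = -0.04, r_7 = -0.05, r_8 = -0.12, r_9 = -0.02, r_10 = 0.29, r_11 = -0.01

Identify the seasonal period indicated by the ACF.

5

The largest autocorrelation is r_5 = 0.55, with a weaker echo at lag 10 (0.29); the remaining lags stay at or below -0.01.
The dominant spike at lag 5 indicates a seasonal period of 5.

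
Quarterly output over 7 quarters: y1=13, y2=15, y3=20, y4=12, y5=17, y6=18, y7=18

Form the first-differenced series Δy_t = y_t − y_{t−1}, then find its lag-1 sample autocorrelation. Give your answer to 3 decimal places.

-0.594

First differences Δy: 2, 5, -8, 5, 1, 0
Mean of differences = 0.8333
Numerator Σ(Δy_t−Δȳ)(Δy_{t+1}−Δȳ) = -68.1944
Denominator Σ(Δy_t−Δȳ)² = 114.8333
r_1(Δy) = -68.1944 / 114.8333 = -0.594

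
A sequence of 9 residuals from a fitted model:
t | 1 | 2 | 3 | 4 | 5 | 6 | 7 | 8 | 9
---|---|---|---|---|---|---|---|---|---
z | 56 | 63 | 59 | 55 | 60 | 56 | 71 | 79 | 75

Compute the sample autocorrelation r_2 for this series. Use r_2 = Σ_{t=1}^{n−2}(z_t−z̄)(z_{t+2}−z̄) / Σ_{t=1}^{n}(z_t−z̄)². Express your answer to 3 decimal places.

Mean z̄ = (56 + 63 + 59 + 55 + 60 + 56 + 71 + 79 + 75)/9 = 63.7778
Numerator Σ_{t=1}^{7}(z_t−z̄)(z_{t+2}−z̄) = 65.6790
Denominator Σ(z_t−z̄)² = 645.5556
r_2 = 65.6790 / 645.5556 = 0.102

0.102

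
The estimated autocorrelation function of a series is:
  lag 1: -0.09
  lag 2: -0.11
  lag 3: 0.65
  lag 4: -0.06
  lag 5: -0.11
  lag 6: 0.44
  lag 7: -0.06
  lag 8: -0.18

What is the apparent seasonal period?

The largest autocorrelation is r_3 = 0.65, with a weaker echo at lag 6 (0.44); the remaining lags stay at or below -0.06.
The dominant spike at lag 3 indicates a seasonal period of 3.

3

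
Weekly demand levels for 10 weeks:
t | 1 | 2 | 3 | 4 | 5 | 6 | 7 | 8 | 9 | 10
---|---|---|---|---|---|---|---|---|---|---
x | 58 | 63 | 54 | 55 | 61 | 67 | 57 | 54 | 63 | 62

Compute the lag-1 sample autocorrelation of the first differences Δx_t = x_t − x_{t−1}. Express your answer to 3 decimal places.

First differences Δx: 5, -9, 1, 6, 6, -10, -3, 9, -1
Mean of differences = 0.4444
Numerator Σ(Δx_t−Δx̄)(Δx_{t+1}−Δx̄) = -78.1975
Denominator Σ(Δx_t−Δx̄)² = 368.2222
r_1(Δx) = -78.1975 / 368.2222 = -0.212

-0.212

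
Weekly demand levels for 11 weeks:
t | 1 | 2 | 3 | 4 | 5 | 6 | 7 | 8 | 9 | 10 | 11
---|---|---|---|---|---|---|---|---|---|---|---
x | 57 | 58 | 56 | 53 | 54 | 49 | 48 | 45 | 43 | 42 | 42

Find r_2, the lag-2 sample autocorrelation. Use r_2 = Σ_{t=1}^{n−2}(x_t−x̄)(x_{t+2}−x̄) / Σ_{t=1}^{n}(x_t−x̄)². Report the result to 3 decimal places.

Mean x̄ = (57 + 58 + 56 + 53 + 54 + 49 + 48 + 45 + 43 + 42 + 42)/11 = 49.7273
Numerator Σ_{t=1}^{9}(x_t−x̄)(x_{t+2}−x̄) = 193.3058
Denominator Σ(x_t−x̄)² = 380.1818
r_2 = 193.3058 / 380.1818 = 0.508

0.508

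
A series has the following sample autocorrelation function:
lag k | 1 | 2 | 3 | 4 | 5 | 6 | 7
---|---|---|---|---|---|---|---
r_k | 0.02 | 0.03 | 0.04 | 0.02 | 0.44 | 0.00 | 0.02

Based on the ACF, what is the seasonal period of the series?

The largest autocorrelation is r_5 = 0.44; the remaining lags stay at or below 0.04.
The dominant spike at lag 5 indicates a seasonal period of 5.

5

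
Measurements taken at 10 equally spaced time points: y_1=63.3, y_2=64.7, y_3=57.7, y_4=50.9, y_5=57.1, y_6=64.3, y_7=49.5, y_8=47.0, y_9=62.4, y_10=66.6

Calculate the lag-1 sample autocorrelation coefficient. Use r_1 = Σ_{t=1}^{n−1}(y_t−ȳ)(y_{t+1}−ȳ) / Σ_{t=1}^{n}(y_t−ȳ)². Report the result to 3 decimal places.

0.154

Mean ȳ = (63.3 + 64.7 + 57.7 + 50.9 + 57.1 + 64.3 + 49.5 + 47.0 + 62.4 + 66.6)/10 = 58.3500
Numerator Σ_{t=1}^{9}(y_t−ȳ)(y_{t+1}−ȳ) = 69.2575
Denominator Σ(y_t−ȳ)² = 449.3250
r_1 = 69.2575 / 449.3250 = 0.154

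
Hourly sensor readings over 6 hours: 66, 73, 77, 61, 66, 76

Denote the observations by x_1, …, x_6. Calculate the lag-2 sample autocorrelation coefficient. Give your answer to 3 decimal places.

Mean x̄ = (66 + 73 + 77 + 61 + 66 + 76)/6 = 69.8333
Σ(x_t−x̄)(x_{t+2}−x̄) = (-27.4722) + (-27.9722) + (-27.4722) + (-54.4722) = -137.3889
Denominator Σ(x_t−x̄)² = 206.8333
r_2 = -137.3889 / 206.8333 = -0.664

-0.664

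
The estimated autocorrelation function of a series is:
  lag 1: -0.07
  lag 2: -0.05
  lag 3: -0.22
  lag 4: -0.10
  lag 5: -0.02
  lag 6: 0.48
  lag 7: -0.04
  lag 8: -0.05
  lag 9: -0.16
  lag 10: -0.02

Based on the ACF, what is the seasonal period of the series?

6

The largest autocorrelation is r_6 = 0.48; the remaining lags stay at or below -0.02.
The dominant spike at lag 6 indicates a seasonal period of 6.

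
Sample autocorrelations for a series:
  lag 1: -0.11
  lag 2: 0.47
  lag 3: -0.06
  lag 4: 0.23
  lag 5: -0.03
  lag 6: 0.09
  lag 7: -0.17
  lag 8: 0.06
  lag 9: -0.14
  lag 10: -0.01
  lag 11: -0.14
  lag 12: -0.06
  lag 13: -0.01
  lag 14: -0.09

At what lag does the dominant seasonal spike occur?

2

The largest autocorrelation is r_2 = 0.47, with a weaker echo at lag 4 (0.23); the remaining lags stay at or below 0.09.
The dominant spike at lag 2 indicates a seasonal period of 2.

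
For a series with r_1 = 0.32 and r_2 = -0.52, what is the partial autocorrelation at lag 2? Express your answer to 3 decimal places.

-0.693

φ_{22} = (r_2 − r_1²) / (1 − r_1²)
r_1² = (0.32)² = 0.1024
Numerator = -0.52 − 0.1024 = -0.6224; denominator = 1 − 0.1024 = 0.8976
φ_{22} = -0.6224 / 0.8976 = -0.693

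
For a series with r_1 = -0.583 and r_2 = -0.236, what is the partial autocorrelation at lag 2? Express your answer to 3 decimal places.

φ_{22} = (r_2 − r_1²) / (1 − r_1²)
r_1² = (-0.583)² = 0.339889
Numerator = -0.236 − 0.3399 = -0.5759; denominator = 1 − 0.3399 = 0.6601
φ_{22} = -0.5759 / 0.6601 = -0.872

-0.872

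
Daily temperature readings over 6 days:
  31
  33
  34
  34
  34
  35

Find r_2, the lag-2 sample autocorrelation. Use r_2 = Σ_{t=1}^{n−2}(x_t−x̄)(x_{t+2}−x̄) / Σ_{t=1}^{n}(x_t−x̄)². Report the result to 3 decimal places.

Mean x̄ = (31 + 33 + 34 + 34 + 34 + 35)/6 = 33.5000
Σ(x_t−x̄)(x_{t+2}−x̄) = (-1.2500) + (-0.2500) + (0.2500) + (0.7500) = -0.5000
Denominator Σ(x_t−x̄)² = 9.5000
r_2 = -0.5000 / 9.5000 = -0.053

-0.053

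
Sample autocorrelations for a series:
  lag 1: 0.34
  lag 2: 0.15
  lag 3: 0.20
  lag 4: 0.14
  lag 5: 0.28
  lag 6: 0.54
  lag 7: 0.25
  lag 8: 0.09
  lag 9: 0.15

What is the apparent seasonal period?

6

The largest autocorrelation is r_6 = 0.54; the remaining lags stay at or below 0.34. The elevated value at lag 1 (0.34), dropping to 0.15 at lag 2, reflects decaying short-term dependence rather than seasonality.
The dominant spike at lag 6 indicates a seasonal period of 6.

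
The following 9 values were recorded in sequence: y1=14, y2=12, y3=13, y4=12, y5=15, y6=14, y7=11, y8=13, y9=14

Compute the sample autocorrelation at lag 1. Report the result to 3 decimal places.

Mean ȳ = (14 + 12 + 13 + 12 + 15 + 14 + 11 + 13 + 14)/9 = 13.1111
Numerator Σ_{t=1}^{8}(y_t−ȳ)(y_{t+1}−ȳ) = -2.9012
Denominator Σ(y_t−ȳ)² = 12.8889
r_1 = -2.9012 / 12.8889 = -0.225

-0.225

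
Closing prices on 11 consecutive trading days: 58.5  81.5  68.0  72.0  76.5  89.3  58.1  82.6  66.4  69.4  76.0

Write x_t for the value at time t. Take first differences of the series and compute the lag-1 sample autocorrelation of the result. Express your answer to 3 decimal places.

-0.672

First differences Δx: 23.0, -13.5, 4.0, 4.5, 12.8, -31.2, 24.5, -16.2, 3.0, 6.6
Mean of differences = 1.7500
Numerator Σ(Δx_t−Δx̄)(Δx_{t+1}−Δx̄) = -1860.2475
Denominator Σ(Δx_t−Δx̄)² = 2769.4050
r_1(Δx) = -1860.2475 / 2769.4050 = -0.672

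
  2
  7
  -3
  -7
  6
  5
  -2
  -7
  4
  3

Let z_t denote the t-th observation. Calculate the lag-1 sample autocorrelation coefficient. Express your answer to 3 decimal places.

Mean z̄ = (2 + 7 − 3 − 7 + 6 + 5 − 2 − 7 + 4 + 3)/10 = 0.8000
Numerator Σ_{t=1}^{9}(z_t−z̄)(z_{t+1}−z̄) = -13.0400
Denominator Σ(z_t−z̄)² = 243.6000
r_1 = -13.0400 / 243.6000 = -0.054

-0.054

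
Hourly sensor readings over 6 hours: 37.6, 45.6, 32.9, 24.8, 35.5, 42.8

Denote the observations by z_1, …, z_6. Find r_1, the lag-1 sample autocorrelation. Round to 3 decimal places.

0.091

Mean z̄ = (37.6 + 45.6 + 32.9 + 24.8 + 35.5 + 42.8)/6 = 36.5333
Σ(z_t−z̄)(z_{t+1}−z̄) = (9.6711) + (-32.9422) + (42.6311) + (12.1244) + (-6.4756) = 25.0089
Denominator Σ(z_t−z̄)² = 274.5533
r_1 = 25.0089 / 274.5533 = 0.091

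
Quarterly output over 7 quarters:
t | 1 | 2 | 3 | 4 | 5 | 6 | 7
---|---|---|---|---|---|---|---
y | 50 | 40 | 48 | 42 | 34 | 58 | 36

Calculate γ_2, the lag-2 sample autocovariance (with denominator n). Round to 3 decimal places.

6.286

Mean ȳ = (50 + 40 + 48 + 42 + 34 + 58 + 36)/7 = 44.0000
Σ_{t=1}^{5}(y_t−ȳ)(y_{t+2}−ȳ) = 44.0000
γ_2 = 44.0000 / 7 = 6.286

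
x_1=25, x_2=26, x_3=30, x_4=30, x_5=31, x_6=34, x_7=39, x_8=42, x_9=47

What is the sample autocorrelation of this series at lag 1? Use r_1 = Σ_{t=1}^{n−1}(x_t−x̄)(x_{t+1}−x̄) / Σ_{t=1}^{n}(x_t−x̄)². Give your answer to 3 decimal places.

0.619

Mean x̄ = (25 + 26 + 30 + 30 + 31 + 34 + 39 + 42 + 47)/9 = 33.7778
Numerator Σ_{t=1}^{8}(x_t−x̄)(x_{t+1}−x̄) = 274.6173
Denominator Σ(x_t−x̄)² = 443.5556
r_1 = 274.6173 / 443.5556 = 0.619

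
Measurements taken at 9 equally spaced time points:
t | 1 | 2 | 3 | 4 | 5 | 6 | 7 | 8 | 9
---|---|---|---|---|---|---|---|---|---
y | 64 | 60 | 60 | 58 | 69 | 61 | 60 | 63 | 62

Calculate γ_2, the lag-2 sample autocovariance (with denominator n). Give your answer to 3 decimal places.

Mean ȳ = (64 + 60 + 60 + 58 + 69 + 61 + 60 + 63 + 62)/9 = 61.8889
Σ_{t=1}^{7}(y_t−ȳ)(y_{t+2}−ȳ) = -21.2469
γ_2 = -21.2469 / 9 = -2.361

-2.361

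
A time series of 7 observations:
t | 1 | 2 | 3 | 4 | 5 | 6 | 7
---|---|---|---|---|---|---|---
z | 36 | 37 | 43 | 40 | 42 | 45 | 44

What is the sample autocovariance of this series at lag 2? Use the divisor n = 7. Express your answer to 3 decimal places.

-0.714

Mean z̄ = (36 + 37 + 43 + 40 + 42 + 45 + 44)/7 = 41.0000
Σ_{t=1}^{5}(z_t−z̄)(z_{t+2}−z̄) = -5.0000
γ_2 = -5.0000 / 7 = -0.714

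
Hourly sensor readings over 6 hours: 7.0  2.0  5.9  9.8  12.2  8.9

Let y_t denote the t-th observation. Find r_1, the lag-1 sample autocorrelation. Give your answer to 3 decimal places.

Mean ȳ = (7.0 + 2.0 + 5.9 + 9.8 + 12.2 + 8.9)/6 = 7.6333
Deviations from mean: -0.6333, -5.6333, -1.7333, 2.1667, 4.5667, 1.2667
Numerator Σ_{t=1}^{5}(y_t−ȳ)(y_{t+1}−ȳ) = 25.2556
Denominator Σ(y_t−ȳ)² = 62.2933
r_1 = 25.2556 / 62.2933 = 0.405

0.405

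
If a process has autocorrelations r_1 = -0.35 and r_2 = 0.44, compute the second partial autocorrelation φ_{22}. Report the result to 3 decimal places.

0.362

φ_{22} = (r_2 − r_1²) / (1 − r_1²)
r_1² = (-0.35)² = 0.1225
Numerator = 0.44 − 0.1225 = 0.3175; denominator = 1 − 0.1225 = 0.8775
φ_{22} = 0.3175 / 0.8775 = 0.362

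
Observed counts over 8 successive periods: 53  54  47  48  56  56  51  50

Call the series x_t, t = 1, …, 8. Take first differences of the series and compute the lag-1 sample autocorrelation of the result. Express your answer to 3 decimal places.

-0.018

First differences Δx: 1, -7, 1, 8, 0, -5, -1
Mean of differences = -0.4286
Numerator Σ(Δx_t−Δx̄)(Δx_{t+1}−Δx̄) = -2.4694
Denominator Σ(Δx_t−Δx̄)² = 139.7143
r_1(Δx) = -2.4694 / 139.7143 = -0.018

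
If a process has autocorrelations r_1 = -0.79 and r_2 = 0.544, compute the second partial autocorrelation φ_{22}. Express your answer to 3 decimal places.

φ_{22} = (r_2 − r_1²) / (1 − r_1²)
r_1² = (-0.79)² = 0.6241
Numerator = 0.544 − 0.6241 = -0.0801; denominator = 1 − 0.6241 = 0.3759
φ_{22} = -0.0801 / 0.3759 = -0.213

-0.213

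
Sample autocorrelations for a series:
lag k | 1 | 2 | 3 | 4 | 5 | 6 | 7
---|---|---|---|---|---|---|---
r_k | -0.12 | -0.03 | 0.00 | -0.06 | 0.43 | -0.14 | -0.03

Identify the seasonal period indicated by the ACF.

5

The largest autocorrelation is r_5 = 0.43; the remaining lags stay at or below 0.00.
The dominant spike at lag 5 indicates a seasonal period of 5.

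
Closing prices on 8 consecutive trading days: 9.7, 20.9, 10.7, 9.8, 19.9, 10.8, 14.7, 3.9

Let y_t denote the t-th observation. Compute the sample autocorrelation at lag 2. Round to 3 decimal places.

Mean ȳ = (9.7 + 20.9 + 10.7 + 9.8 + 19.9 + 10.8 + 14.7 + 3.9)/8 = 12.5500
Σ(y_t−ȳ)(y_{t+2}−ȳ) = (5.2725) + (-22.9625) + (-13.5975) + (4.8125) + (15.8025) + (15.1375) = 4.4650
Denominator Σ(y_t−ȳ)² = 225.3600
r_2 = 4.4650 / 225.3600 = 0.020

0.020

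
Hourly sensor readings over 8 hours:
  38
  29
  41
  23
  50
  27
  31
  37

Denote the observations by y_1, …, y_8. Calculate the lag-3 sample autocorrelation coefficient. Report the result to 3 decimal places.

-0.179

Mean ȳ = (38 + 29 + 41 + 23 + 50 + 27 + 31 + 37)/8 = 34.5000
Deviations from mean: 3.5000, -5.5000, 6.5000, -11.5000, 15.5000, -7.5000, -3.5000, 2.5000
Numerator Σ_{t=1}^{5}(y_t−ȳ)(y_{t+3}−ȳ) = -95.2500
Denominator Σ(y_t−ȳ)² = 532.0000
r_3 = -95.2500 / 532.0000 = -0.179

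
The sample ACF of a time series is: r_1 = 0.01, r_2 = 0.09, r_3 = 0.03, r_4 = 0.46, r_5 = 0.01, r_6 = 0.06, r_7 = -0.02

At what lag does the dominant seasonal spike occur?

The largest autocorrelation is r_4 = 0.46; the remaining lags stay at or below 0.09.
The dominant spike at lag 4 indicates a seasonal period of 4.

4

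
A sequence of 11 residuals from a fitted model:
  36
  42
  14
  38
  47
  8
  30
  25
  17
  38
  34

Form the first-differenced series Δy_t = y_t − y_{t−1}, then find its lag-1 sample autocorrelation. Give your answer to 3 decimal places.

First differences Δy: 6, -28, 24, 9, -39, 22, -5, -8, 21, -4
Mean of differences = -0.2000
Numerator Σ(Δy_t−Δȳ)(Δy_{t+1}−Δȳ) = -2155.8400
Denominator Σ(Δy_t−Δȳ)² = 4027.6000
r_1(Δy) = -2155.8400 / 4027.6000 = -0.535

-0.535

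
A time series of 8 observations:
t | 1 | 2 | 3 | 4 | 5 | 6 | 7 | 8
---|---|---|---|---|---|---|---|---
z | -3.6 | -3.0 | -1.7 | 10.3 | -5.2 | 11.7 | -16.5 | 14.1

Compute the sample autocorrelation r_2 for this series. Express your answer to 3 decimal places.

Mean z̄ = (-3.6 − 3.0 − 1.7 + 10.3 − 5.2 + 11.7 − 16.5 + 14.1)/8 = 0.7625
Σ(z_t−z̄)(z_{t+2}−z̄) = (10.7427) + (-35.8848) + (14.6827) + (104.3164) + (102.9277) + (145.8789) = 342.6634
Denominator Σ(z_t−z̄)² = 761.2788
r_2 = 342.6634 / 761.2788 = 0.450

0.450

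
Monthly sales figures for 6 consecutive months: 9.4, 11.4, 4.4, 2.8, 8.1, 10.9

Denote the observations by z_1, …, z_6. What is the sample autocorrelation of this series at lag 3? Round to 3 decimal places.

Mean z̄ = (9.4 + 11.4 + 4.4 + 2.8 + 8.1 + 10.9)/6 = 7.8333
Deviations from mean: 1.5667, 3.5667, -3.4333, -5.0333, 0.2667, 3.0667
Σ(z_t−z̄)(z_{t+3}−z̄) = (-7.8856) + (0.9511) + (-10.5289) = -17.4633
Denominator Σ(z_t−z̄)² = 61.7733
r_3 = -17.4633 / 61.7733 = -0.283

-0.283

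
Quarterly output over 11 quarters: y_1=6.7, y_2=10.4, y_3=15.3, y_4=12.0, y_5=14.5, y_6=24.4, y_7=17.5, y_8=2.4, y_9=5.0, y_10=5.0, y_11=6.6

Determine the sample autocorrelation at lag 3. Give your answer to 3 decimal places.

Mean ȳ = (6.7 + 10.4 + 15.3 + 12.0 + 14.5 + 24.4 + 17.5 + 2.4 + 5.0 + 5.0 + 6.6)/11 = 10.8909
Numerator Σ_{t=1}^{8}(y_t−ȳ)(y_{t+3}−ȳ) = -52.2521
Denominator Σ(y_t−ȳ)² = 437.5891
r_3 = -52.2521 / 437.5891 = -0.119

-0.119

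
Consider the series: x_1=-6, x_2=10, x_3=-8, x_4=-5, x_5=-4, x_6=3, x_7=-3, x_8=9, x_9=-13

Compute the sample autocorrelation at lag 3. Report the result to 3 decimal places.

Mean x̄ = (-6 + 10 − 8 − 5 − 4 + 3 − 3 + 9 − 13)/9 = -1.8889
Σ(x_t−x̄)(x_{t+3}−x̄) = (12.7901) + (-25.0988) + (-29.8765) + (3.4568) + (-22.9877) + (-54.3210) = -116.0370
Denominator Σ(x_t−x̄)² = 476.8889
r_3 = -116.0370 / 476.8889 = -0.243

-0.243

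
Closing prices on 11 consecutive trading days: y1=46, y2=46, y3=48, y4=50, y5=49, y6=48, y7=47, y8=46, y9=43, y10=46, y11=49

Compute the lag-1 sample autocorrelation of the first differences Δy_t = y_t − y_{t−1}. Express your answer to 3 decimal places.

0.208

First differences Δy: 0, 2, 2, -1, -1, -1, -1, -3, 3, 3
Mean of differences = 0.3000
Numerator Σ(Δy_t−Δȳ)(Δy_{t+1}−Δȳ) = 7.9100
Denominator Σ(Δy_t−Δȳ)² = 38.1000
r_1(Δy) = 7.9100 / 38.1000 = 0.208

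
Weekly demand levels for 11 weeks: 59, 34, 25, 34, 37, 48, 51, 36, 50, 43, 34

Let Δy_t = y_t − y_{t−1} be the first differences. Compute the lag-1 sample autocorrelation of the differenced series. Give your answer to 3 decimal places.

-0.026

First differences Δy: -25, -9, 9, 3, 11, 3, -15, 14, -7, -9
Mean of differences = -2.5000
Numerator Σ(Δy_t−Δȳ)(Δy_{t+1}−Δȳ) = -36.7500
Denominator Σ(Δy_t−Δȳ)² = 1414.5000
r_1(Δy) = -36.7500 / 1414.5000 = -0.026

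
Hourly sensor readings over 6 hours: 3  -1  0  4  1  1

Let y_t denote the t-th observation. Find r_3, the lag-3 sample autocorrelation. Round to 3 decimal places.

0.327

Mean ȳ = (3 − 1 + 0 + 4 + 1 + 1)/6 = 1.3333
Deviations from mean: 1.6667, -2.3333, -1.3333, 2.6667, -0.3333, -0.3333
Numerator Σ_{t=1}^{3}(y_t−ȳ)(y_{t+3}−ȳ) = 5.6667
Denominator Σ(y_t−ȳ)² = 17.3333
r_3 = 5.6667 / 17.3333 = 0.327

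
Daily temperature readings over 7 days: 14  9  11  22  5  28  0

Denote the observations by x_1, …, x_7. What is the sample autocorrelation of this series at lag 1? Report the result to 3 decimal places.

-0.712

Mean x̄ = (14 + 9 + 11 + 22 + 5 + 28 + 0)/7 = 12.7143
Deviations from mean: 1.2857, -3.7143, -1.7143, 9.2857, -7.7143, 15.2857, -12.7143
Σ(x_t−x̄)(x_{t+1}−x̄) = (-4.7755) + (6.3673) + (-15.9184) + (-71.6327) + (-117.9184) + (-194.3469) = -398.2245
Denominator Σ(x_t−x̄)² = 559.4286
r_1 = -398.2245 / 559.4286 = -0.712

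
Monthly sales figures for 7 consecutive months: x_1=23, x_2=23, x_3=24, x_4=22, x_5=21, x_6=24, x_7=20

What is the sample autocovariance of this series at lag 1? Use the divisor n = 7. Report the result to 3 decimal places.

-0.700

Mean x̄ = (23 + 23 + 24 + 22 + 21 + 24 + 20)/7 = 22.4286
Σ_{t=1}^{6}(x_t−x̄)(x_{t+1}−x̄) = -4.8980
γ_1 = -4.8980 / 7 = -0.700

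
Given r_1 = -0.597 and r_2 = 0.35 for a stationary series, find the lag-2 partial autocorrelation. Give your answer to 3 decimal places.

-0.010

φ_{22} = (r_2 − r_1²) / (1 − r_1²)
r_1² = (-0.597)² = 0.356409
Numerator = 0.35 − 0.3564 = -0.0064; denominator = 1 − 0.3564 = 0.6436
φ_{22} = -0.0064 / 0.6436 = -0.010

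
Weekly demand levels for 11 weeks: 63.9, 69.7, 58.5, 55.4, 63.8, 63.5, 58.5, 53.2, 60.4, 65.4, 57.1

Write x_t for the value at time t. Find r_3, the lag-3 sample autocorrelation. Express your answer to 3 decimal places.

Mean x̄ = (63.9 + 69.7 + 58.5 + 55.4 + 63.8 + 63.5 + 58.5 + 53.2 + 60.4 + 65.4 + 57.1)/11 = 60.8545
Numerator Σ_{t=1}^{8}(x_t−x̄)(x_{t+3}−x̄) = 10.3447
Denominator Σ(x_t−x̄)² = 237.5873
r_3 = 10.3447 / 237.5873 = 0.044

0.044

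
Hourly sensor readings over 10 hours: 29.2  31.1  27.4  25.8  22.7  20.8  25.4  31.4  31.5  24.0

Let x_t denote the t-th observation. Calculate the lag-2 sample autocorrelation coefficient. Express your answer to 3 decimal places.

Mean x̄ = (29.2 + 31.1 + 27.4 + 25.8 + 22.7 + 20.8 + 25.4 + 31.4 + 31.5 + 24.0)/10 = 26.9300
Numerator Σ_{t=1}^{8}(x_t−x̄)(x_{t+2}−x̄) = -39.7248
Denominator Σ(x_t−x̄)² = 131.3010
r_2 = -39.7248 / 131.3010 = -0.303

-0.303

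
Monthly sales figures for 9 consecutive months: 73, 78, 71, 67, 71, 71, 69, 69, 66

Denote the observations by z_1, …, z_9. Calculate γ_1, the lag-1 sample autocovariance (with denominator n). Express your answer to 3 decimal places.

Mean z̄ = (73 + 78 + 71 + 67 + 71 + 71 + 69 + 69 + 66)/9 = 70.5556
Σ_{t=1}^{8}(z_t−z̄)(z_{t+1}−z̄) = 27.3580
γ_1 = 27.3580 / 9 = 3.040

3.040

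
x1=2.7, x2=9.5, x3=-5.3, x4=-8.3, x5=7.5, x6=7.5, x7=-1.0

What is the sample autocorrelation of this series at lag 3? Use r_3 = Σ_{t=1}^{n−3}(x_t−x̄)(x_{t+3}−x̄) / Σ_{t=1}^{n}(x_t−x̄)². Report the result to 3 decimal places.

Mean x̄ = (2.7 + 9.5 − 5.3 − 8.3 + 7.5 + 7.5 − 1.0)/7 = 1.8000
Σ(x_t−x̄)(x_{t+3}−x̄) = (-9.0900) + (43.8900) + (-40.4700) + (28.2800) = 22.6100
Denominator Σ(x_t−x̄)² = 285.3400
r_3 = 22.6100 / 285.3400 = 0.079

0.079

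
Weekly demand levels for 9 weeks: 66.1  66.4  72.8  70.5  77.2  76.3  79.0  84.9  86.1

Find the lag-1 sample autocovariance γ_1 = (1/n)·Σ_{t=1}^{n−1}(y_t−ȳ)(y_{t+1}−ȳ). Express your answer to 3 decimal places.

27.975

Mean ȳ = (66.1 + 66.4 + 72.8 + 70.5 + 77.2 + 76.3 + 79.0 + 84.9 + 86.1)/9 = 75.4778
Σ_{t=1}^{8}(y_t−ȳ)(y_{t+1}−ȳ) = 251.7784
γ_1 = 251.7784 / 9 = 27.975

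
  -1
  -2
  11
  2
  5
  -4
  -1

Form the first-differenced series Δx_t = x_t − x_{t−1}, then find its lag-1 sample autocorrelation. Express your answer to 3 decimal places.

First differences Δx: -1, 13, -9, 3, -9, 3
Mean of differences = 0.0000
Numerator Σ(Δx_t−Δx̄)(Δx_{t+1}−Δx̄) = -211.0000
Denominator Σ(Δx_t−Δx̄)² = 350.0000
r_1(Δx) = -211.0000 / 350.0000 = -0.603

-0.603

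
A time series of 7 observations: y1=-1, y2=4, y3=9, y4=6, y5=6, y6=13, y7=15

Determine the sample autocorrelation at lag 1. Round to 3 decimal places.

0.324

Mean ȳ = (-1 + 4 + 9 + 6 + 6 + 13 + 15)/7 = 7.4286
Deviations from mean: -8.4286, -3.4286, 1.5714, -1.4286, -1.4286, 5.5714, 7.5714
Σ(y_t−ȳ)(y_{t+1}−ȳ) = (28.8980) + (-5.3878) + (-2.2449) + (2.0408) + (-7.9592) + (42.1837) = 57.5306
Denominator Σ(y_t−ȳ)² = 177.7143
r_1 = 57.5306 / 177.7143 = 0.324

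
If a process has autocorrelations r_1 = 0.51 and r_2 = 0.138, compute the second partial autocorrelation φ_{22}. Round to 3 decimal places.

φ_{22} = (r_2 − r_1²) / (1 − r_1²)
r_1² = (0.51)² = 0.2601
Numerator = 0.138 − 0.2601 = -0.1221; denominator = 1 − 0.2601 = 0.7399
φ_{22} = -0.1221 / 0.7399 = -0.165

-0.165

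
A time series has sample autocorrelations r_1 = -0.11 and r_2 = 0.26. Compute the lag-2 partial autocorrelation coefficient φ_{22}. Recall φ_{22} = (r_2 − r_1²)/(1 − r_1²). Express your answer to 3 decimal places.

0.251

φ_{22} = (r_2 − r_1²) / (1 − r_1²)
r_1² = (-0.11)² = 0.0121
Numerator = 0.26 − 0.0121 = 0.2479; denominator = 1 − 0.0121 = 0.9879
φ_{22} = 0.2479 / 0.9879 = 0.251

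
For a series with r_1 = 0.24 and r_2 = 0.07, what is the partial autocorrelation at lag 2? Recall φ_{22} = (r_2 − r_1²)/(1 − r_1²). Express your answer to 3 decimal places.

0.013

φ_{22} = (r_2 − r_1²) / (1 − r_1²)
r_1² = (0.24)² = 0.0576
Numerator = 0.07 − 0.0576 = 0.0124; denominator = 1 − 0.0576 = 0.9424
φ_{22} = 0.0124 / 0.9424 = 0.013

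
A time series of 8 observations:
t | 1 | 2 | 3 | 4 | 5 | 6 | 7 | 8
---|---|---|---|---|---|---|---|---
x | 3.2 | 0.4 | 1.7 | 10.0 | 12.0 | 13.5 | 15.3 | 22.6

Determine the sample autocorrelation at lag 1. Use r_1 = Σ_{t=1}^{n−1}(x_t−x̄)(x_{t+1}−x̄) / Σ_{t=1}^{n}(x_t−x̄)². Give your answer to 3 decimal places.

Mean x̄ = (3.2 + 0.4 + 1.7 + 10.0 + 12.0 + 13.5 + 15.3 + 22.6)/8 = 9.8375
Deviations from mean: -6.6375, -9.4375, -8.1375, 0.1625, 2.1625, 3.6625, 5.4625, 12.7625
Σ(x_t−x̄)(x_{t+1}−x̄) = (62.6414) + (76.7977) + (-1.3223) + (0.3514) + (7.9202) + (20.0064) + (69.7152) = 236.1098
Denominator Σ(x_t−x̄)² = 410.1788
r_1 = 236.1098 / 410.1788 = 0.576

0.576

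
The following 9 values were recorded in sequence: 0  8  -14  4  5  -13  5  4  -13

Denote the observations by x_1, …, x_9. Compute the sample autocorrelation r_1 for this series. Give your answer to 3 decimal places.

-0.477

Mean x̄ = (0 + 8 − 14 + 4 + 5 − 13 + 5 + 4 − 13)/9 = -1.5556
Numerator Σ_{t=1}^{8}(x_t−x̄)(x_{t+1}−x̄) = -313.9753
Denominator Σ(x_t−x̄)² = 658.2222
r_1 = -313.9753 / 658.2222 = -0.477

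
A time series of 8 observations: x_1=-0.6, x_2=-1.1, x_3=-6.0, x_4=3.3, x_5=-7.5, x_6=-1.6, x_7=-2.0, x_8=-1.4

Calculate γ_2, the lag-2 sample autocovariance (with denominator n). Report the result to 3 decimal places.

2.885

Mean x̄ = (-0.6 − 1.1 − 6.0 + 3.3 − 7.5 − 1.6 − 2.0 − 1.4)/8 = -2.1125
Deviations: 1.5125, 1.0125, -3.8875, 5.4125, -5.3875, 0.5125, 0.1125, 0.7125
Σ_{t=1}^{6}(x_t−x̄)(x_{t+2}−x̄) = 23.0772
γ_2 = 23.0772 / 8 = 2.885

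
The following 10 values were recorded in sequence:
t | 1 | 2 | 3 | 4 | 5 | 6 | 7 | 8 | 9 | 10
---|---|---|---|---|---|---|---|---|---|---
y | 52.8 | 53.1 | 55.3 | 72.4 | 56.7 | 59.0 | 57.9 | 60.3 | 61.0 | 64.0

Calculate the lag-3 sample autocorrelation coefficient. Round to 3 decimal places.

Mean ȳ = (52.8 + 53.1 + 55.3 + 72.4 + 56.7 + 59.0 + 57.9 + 60.3 + 61.0 + 64.0)/10 = 59.2500
Σ(y_t−ȳ)(y_{t+3}−ȳ) = (-84.8175) + (15.6825) + (0.9875) + (-17.7525) + (-2.6775) + (-0.4375) + (-6.4125) = -95.4275
Denominator Σ(y_t−ȳ)² = 303.0650
r_3 = -95.4275 / 303.0650 = -0.315

-0.315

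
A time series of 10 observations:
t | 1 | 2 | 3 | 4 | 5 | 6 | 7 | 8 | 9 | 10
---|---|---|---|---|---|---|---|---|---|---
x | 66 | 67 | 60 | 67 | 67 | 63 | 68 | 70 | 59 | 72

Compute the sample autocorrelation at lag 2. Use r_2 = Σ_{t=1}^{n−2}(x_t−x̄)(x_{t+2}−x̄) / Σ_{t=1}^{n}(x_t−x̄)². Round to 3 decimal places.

Mean x̄ = (66 + 67 + 60 + 67 + 67 + 63 + 68 + 70 + 59 + 72)/10 = 65.9000
Numerator Σ_{t=1}^{8}(x_t−x̄)(x_{t+2}−x̄) = -8.1200
Denominator Σ(x_t−x̄)² = 152.9000
r_2 = -8.1200 / 152.9000 = -0.053

-0.053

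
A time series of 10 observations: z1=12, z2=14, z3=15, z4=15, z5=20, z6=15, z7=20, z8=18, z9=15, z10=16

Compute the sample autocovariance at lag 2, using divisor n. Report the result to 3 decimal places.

Mean z̄ = (12 + 14 + 15 + 15 + 20 + 15 + 20 + 18 + 15 + 16)/10 = 16.0000
Σ_{t=1}^{8}(z_t−z̄)(z_{t+2}−z̄) = 13.0000
γ_2 = 13.0000 / 10 = 1.300

1.300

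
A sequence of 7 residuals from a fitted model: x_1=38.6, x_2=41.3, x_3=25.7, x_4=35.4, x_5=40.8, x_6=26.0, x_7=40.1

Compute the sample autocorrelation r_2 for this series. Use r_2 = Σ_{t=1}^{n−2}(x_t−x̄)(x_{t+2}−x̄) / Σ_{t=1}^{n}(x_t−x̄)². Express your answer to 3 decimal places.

-0.208

Mean x̄ = (38.6 + 41.3 + 25.7 + 35.4 + 40.8 + 26.0 + 40.1)/7 = 35.4143
Deviations from mean: 3.1857, 5.8857, -9.7143, -0.0143, 5.3857, -9.4143, 4.6857
Σ(x_t−x̄)(x_{t+2}−x̄) = (-30.9469) + (-0.0841) + (-52.3184) + (0.1345) + (25.2359) = -57.9790
Denominator Σ(x_t−x̄)² = 278.7486
r_2 = -57.9790 / 278.7486 = -0.208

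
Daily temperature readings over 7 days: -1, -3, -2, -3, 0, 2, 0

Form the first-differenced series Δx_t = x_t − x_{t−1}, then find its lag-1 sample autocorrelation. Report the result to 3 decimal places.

First differences Δx: -2, 1, -1, 3, 2, -2
Mean of differences = 0.1667
Numerator Σ(Δx_t−Δx̄)(Δx_{t+1}−Δx̄) = -4.8611
Denominator Σ(Δx_t−Δx̄)² = 22.8333
r_1(Δx) = -4.8611 / 22.8333 = -0.213

-0.213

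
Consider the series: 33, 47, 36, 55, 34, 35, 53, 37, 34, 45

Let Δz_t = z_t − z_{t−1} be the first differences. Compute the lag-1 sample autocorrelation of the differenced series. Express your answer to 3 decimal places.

First differences Δz: 14, -11, 19, -21, 1, 18, -16, -3, 11
Mean of differences = 1.3333
Numerator Σ(Δz_t−Δz̄)(Δz_{t+1}−Δz̄) = -1022.4444
Denominator Σ(Δz_t−Δz̄)² = 1814.0000
r_1(Δz) = -1022.4444 / 1814.0000 = -0.564

-0.564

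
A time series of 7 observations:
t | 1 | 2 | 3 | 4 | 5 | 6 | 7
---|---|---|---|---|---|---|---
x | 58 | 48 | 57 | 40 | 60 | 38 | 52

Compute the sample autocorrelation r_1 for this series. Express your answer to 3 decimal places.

-0.736

Mean x̄ = (58 + 48 + 57 + 40 + 60 + 38 + 52)/7 = 50.4286
Deviations from mean: 7.5714, -2.4286, 6.5714, -10.4286, 9.5714, -12.4286, 1.5714
Σ(x_t−x̄)(x_{t+1}−x̄) = (-18.3878) + (-15.9592) + (-68.5306) + (-99.8163) + (-118.9592) + (-19.5306) = -341.1837
Denominator Σ(x_t−x̄)² = 463.7143
r_1 = -341.1837 / 463.7143 = -0.736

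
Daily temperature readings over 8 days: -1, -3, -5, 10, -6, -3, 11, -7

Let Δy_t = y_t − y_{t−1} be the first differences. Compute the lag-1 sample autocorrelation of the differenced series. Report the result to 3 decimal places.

-0.506

First differences Δy: -2, -2, 15, -16, 3, 14, -18
Mean of differences = -0.8571
Numerator Σ(Δy_t−Δȳ)(Δy_{t+1}−Δȳ) = -512.7347
Denominator Σ(Δy_t−Δȳ)² = 1012.8571
r_1(Δy) = -512.7347 / 1012.8571 = -0.506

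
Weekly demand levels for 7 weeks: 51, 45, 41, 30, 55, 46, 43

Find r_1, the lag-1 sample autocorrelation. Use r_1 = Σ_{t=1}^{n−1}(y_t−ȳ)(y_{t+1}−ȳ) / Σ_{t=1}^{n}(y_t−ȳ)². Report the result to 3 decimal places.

-0.229

Mean ȳ = (51 + 45 + 41 + 30 + 55 + 46 + 43)/7 = 44.4286
Deviations from mean: 6.5714, 0.5714, -3.4286, -14.4286, 10.5714, 1.5714, -1.4286
Σ(y_t−ȳ)(y_{t+1}−ȳ) = (3.7551) + (-1.9592) + (49.4694) + (-152.5306) + (16.6122) + (-2.2449) = -86.8980
Denominator Σ(y_t−ȳ)² = 379.7143
r_1 = -86.8980 / 379.7143 = -0.229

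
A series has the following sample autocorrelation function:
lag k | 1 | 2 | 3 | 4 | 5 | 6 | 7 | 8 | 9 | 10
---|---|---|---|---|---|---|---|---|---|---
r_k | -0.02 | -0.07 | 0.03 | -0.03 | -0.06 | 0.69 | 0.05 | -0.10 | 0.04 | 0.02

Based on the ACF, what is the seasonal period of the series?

6

The largest autocorrelation is r_6 = 0.69; the remaining lags stay at or below 0.05.
The dominant spike at lag 6 indicates a seasonal period of 6.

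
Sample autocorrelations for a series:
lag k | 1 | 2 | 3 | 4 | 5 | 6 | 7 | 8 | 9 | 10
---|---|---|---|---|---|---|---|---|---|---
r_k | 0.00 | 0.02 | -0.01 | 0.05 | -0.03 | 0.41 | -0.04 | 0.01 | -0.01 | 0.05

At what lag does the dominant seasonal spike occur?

The largest autocorrelation is r_6 = 0.41; the remaining lags stay at or below 0.05.
The dominant spike at lag 6 indicates a seasonal period of 6.

6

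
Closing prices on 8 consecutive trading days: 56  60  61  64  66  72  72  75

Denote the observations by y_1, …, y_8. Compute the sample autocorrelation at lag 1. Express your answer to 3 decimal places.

Mean ȳ = (56 + 60 + 61 + 64 + 66 + 72 + 72 + 75)/8 = 65.7500
Numerator Σ_{t=1}^{7}(y_t−ȳ)(y_{t+1}−ȳ) = 189.6875
Denominator Σ(y_t−ȳ)² = 317.5000
r_1 = 189.6875 / 317.5000 = 0.597

0.597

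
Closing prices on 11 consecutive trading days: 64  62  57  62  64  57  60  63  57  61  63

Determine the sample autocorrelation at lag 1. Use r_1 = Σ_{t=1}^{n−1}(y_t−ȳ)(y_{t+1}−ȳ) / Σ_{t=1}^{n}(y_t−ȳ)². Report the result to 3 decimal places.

-0.267

Mean ȳ = (64 + 62 + 57 + 62 + 64 + 57 + 60 + 63 + 57 + 61 + 63)/11 = 60.9091
Numerator Σ_{t=1}^{10}(y_t−ȳ)(y_{t+1}−ȳ) = -20.5537
Denominator Σ(y_t−ȳ)² = 76.9091
r_1 = -20.5537 / 76.9091 = -0.267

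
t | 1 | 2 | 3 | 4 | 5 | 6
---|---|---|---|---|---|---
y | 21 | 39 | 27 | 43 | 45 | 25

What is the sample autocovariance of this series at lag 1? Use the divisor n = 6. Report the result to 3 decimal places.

-25.241

Mean ȳ = (21 + 39 + 27 + 43 + 45 + 25)/6 = 33.3333
Σ_{t=1}^{5}(y_t−ȳ)(y_{t+1}−ȳ) = -151.4444
γ_1 = -151.4444 / 6 = -25.241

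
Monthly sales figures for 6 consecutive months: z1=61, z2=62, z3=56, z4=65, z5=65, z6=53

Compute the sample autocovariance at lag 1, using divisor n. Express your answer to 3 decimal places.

-6.463

Mean z̄ = (61 + 62 + 56 + 65 + 65 + 53)/6 = 60.3333
Σ_{t=1}^{5}(z_t−z̄)(z_{t+1}−z̄) = -38.7778
γ_1 = -38.7778 / 6 = -6.463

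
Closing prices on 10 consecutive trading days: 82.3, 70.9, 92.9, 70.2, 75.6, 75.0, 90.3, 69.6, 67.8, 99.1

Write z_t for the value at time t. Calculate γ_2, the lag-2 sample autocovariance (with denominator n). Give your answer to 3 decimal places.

-21.136

Mean z̄ = (82.3 + 70.9 + 92.9 + 70.2 + 75.6 + 75.0 + 90.3 + 69.6 + 67.8 + 99.1)/10 = 79.3700
Σ_{t=1}^{8}(z_t−z̄)(z_{t+2}−z̄) = -211.3558
γ_2 = -211.3558 / 10 = -21.136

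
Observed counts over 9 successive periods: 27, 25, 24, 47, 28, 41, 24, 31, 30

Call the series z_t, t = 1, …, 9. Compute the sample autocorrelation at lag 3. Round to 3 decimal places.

-0.452

Mean z̄ = (27 + 25 + 24 + 47 + 28 + 41 + 24 + 31 + 30)/9 = 30.7778
Numerator Σ_{t=1}^{6}(z_t−z̄)(z_{t+3}−z̄) = -233.0370
Denominator Σ(z_t−z̄)² = 515.5556
r_3 = -233.0370 / 515.5556 = -0.452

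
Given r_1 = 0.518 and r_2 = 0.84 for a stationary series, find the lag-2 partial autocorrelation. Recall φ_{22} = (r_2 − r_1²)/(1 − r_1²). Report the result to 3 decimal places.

0.781

φ_{22} = (r_2 − r_1²) / (1 − r_1²)
r_1² = (0.518)² = 0.268324
Numerator = 0.84 − 0.2683 = 0.5717; denominator = 1 − 0.2683 = 0.7317
φ_{22} = 0.5717 / 0.7317 = 0.781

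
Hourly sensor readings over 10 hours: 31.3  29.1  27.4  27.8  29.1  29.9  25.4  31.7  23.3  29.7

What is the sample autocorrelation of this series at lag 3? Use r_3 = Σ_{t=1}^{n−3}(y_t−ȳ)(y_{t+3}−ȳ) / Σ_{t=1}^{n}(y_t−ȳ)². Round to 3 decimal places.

Mean ȳ = (31.3 + 29.1 + 27.4 + 27.8 + 29.1 + 29.9 + 25.4 + 31.7 + 23.3 + 29.7)/10 = 28.4700
Numerator Σ_{t=1}^{7}(y_t−ȳ)(y_{t+3}−ȳ) = -10.1067
Denominator Σ(y_t−ȳ)² = 60.5410
r_3 = -10.1067 / 60.5410 = -0.167

-0.167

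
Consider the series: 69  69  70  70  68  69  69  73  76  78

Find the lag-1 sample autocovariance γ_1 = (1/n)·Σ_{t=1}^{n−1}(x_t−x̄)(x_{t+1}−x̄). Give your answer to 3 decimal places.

6.139

Mean x̄ = (69 + 69 + 70 + 70 + 68 + 69 + 69 + 73 + 76 + 78)/10 = 71.1000
Σ_{t=1}^{9}(x_t−x̄)(x_{t+1}−x̄) = 61.3900
γ_1 = 61.3900 / 10 = 6.139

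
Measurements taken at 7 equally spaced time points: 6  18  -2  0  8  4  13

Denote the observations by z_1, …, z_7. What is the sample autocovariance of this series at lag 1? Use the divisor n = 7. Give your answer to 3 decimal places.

Mean z̄ = (6 + 18 − 2 + 0 + 8 + 4 + 13)/7 = 6.7143
Deviations: -0.7143, 11.2857, -8.7143, -6.7143, 1.2857, -2.7143, 6.2857
Σ_{t=1}^{6}(z_t−z̄)(z_{t+1}−z̄) = -77.0816
γ_1 = -77.0816 / 7 = -11.012

-11.012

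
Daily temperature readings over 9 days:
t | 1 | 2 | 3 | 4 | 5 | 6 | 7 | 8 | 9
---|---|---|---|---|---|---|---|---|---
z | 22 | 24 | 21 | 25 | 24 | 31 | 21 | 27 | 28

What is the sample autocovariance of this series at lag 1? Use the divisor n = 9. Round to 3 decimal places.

-2.833

Mean z̄ = (22 + 24 + 21 + 25 + 24 + 31 + 21 + 27 + 28)/9 = 24.7778
Σ_{t=1}^{8}(z_t−z̄)(z_{t+1}−z̄) = -25.4938
γ_1 = -25.4938 / 9 = -2.833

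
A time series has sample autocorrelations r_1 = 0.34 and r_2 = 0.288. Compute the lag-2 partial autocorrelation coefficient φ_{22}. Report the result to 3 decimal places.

φ_{22} = (r_2 − r_1²) / (1 − r_1²)
r_1² = (0.34)² = 0.1156
Numerator = 0.288 − 0.1156 = 0.1724; denominator = 1 − 0.1156 = 0.8844
φ_{22} = 0.1724 / 0.8844 = 0.195

0.195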